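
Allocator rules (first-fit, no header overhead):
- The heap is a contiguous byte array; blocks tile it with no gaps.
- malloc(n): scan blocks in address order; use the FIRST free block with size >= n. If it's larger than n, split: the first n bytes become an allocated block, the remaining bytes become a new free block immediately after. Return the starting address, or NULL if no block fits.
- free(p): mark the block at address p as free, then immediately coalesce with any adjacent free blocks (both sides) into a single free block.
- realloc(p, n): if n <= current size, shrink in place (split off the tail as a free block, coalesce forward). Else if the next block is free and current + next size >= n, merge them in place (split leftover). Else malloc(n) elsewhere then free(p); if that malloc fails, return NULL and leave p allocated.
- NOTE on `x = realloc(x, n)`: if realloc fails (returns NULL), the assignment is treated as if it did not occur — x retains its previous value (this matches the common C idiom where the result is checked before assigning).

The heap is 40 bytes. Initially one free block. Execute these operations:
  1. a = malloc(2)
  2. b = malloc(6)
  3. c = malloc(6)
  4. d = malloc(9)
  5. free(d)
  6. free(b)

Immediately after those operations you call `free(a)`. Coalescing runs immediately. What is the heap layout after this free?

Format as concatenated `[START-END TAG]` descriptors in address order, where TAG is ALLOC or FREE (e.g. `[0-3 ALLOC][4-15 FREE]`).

Answer: [0-7 FREE][8-13 ALLOC][14-39 FREE]

Derivation:
Op 1: a = malloc(2) -> a = 0; heap: [0-1 ALLOC][2-39 FREE]
Op 2: b = malloc(6) -> b = 2; heap: [0-1 ALLOC][2-7 ALLOC][8-39 FREE]
Op 3: c = malloc(6) -> c = 8; heap: [0-1 ALLOC][2-7 ALLOC][8-13 ALLOC][14-39 FREE]
Op 4: d = malloc(9) -> d = 14; heap: [0-1 ALLOC][2-7 ALLOC][8-13 ALLOC][14-22 ALLOC][23-39 FREE]
Op 5: free(d) -> (freed d); heap: [0-1 ALLOC][2-7 ALLOC][8-13 ALLOC][14-39 FREE]
Op 6: free(b) -> (freed b); heap: [0-1 ALLOC][2-7 FREE][8-13 ALLOC][14-39 FREE]
free(a): a = 0 -> block [0-1 ALLOC]; mark free, coalesce with adjacent free neighbors -> [0-7 FREE][8-13 ALLOC][14-39 FREE]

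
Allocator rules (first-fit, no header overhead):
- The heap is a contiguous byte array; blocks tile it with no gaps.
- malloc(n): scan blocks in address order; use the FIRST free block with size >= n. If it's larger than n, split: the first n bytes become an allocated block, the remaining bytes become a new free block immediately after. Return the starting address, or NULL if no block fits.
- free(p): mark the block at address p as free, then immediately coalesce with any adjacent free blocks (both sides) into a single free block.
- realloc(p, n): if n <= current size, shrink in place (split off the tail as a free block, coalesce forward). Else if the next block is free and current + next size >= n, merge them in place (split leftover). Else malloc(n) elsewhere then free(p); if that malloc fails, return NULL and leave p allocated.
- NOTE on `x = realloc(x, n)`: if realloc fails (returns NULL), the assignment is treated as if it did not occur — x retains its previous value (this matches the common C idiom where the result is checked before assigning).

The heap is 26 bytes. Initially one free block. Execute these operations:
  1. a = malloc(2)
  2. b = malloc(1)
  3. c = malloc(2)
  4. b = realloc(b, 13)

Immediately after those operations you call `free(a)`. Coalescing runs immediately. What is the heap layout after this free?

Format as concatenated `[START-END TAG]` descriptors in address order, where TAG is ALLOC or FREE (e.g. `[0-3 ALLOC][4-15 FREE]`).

Answer: [0-2 FREE][3-4 ALLOC][5-17 ALLOC][18-25 FREE]

Derivation:
Op 1: a = malloc(2) -> a = 0; heap: [0-1 ALLOC][2-25 FREE]
Op 2: b = malloc(1) -> b = 2; heap: [0-1 ALLOC][2-2 ALLOC][3-25 FREE]
Op 3: c = malloc(2) -> c = 3; heap: [0-1 ALLOC][2-2 ALLOC][3-4 ALLOC][5-25 FREE]
Op 4: b = realloc(b, 13) -> b = 5; heap: [0-1 ALLOC][2-2 FREE][3-4 ALLOC][5-17 ALLOC][18-25 FREE]
free(a): a = 0 -> block [0-1 ALLOC]; mark free, coalesce with adjacent free neighbors -> [0-2 FREE][3-4 ALLOC][5-17 ALLOC][18-25 FREE]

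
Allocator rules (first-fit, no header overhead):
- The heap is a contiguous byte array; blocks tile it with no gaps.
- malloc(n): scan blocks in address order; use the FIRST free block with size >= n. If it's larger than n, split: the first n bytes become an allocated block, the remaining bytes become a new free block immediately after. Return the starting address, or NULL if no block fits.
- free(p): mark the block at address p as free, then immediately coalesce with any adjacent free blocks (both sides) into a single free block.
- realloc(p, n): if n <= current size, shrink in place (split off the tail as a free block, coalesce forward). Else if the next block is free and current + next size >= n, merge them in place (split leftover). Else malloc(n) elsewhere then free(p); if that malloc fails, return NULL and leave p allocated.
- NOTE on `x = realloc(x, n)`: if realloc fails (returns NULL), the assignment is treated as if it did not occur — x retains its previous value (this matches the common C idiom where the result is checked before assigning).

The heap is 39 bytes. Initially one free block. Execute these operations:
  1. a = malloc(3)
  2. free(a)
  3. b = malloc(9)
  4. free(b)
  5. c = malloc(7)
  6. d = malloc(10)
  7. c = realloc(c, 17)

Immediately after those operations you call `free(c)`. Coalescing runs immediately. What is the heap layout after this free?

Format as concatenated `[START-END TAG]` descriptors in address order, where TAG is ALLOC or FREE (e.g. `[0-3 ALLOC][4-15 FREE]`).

Op 1: a = malloc(3) -> a = 0; heap: [0-2 ALLOC][3-38 FREE]
Op 2: free(a) -> (freed a); heap: [0-38 FREE]
Op 3: b = malloc(9) -> b = 0; heap: [0-8 ALLOC][9-38 FREE]
Op 4: free(b) -> (freed b); heap: [0-38 FREE]
Op 5: c = malloc(7) -> c = 0; heap: [0-6 ALLOC][7-38 FREE]
Op 6: d = malloc(10) -> d = 7; heap: [0-6 ALLOC][7-16 ALLOC][17-38 FREE]
Op 7: c = realloc(c, 17) -> c = 17; heap: [0-6 FREE][7-16 ALLOC][17-33 ALLOC][34-38 FREE]
free(c): c = 17 -> block [17-33 ALLOC]; mark free, coalesce with adjacent free neighbors -> [0-6 FREE][7-16 ALLOC][17-38 FREE]

Answer: [0-6 FREE][7-16 ALLOC][17-38 FREE]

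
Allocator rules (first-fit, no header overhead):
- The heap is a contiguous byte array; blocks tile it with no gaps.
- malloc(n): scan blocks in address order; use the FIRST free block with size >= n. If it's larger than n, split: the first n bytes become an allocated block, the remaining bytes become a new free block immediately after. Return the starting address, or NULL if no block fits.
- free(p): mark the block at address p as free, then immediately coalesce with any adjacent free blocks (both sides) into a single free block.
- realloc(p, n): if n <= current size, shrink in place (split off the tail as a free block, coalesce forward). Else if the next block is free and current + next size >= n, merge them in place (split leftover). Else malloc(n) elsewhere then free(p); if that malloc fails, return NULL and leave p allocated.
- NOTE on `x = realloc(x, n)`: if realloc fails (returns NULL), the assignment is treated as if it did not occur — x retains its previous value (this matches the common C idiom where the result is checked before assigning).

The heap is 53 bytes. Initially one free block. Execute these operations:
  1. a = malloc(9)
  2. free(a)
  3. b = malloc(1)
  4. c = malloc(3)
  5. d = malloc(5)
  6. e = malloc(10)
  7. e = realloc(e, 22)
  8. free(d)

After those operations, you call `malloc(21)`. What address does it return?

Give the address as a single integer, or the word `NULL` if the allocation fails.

Answer: 31

Derivation:
Op 1: a = malloc(9) -> a = 0; heap: [0-8 ALLOC][9-52 FREE]
Op 2: free(a) -> (freed a); heap: [0-52 FREE]
Op 3: b = malloc(1) -> b = 0; heap: [0-0 ALLOC][1-52 FREE]
Op 4: c = malloc(3) -> c = 1; heap: [0-0 ALLOC][1-3 ALLOC][4-52 FREE]
Op 5: d = malloc(5) -> d = 4; heap: [0-0 ALLOC][1-3 ALLOC][4-8 ALLOC][9-52 FREE]
Op 6: e = malloc(10) -> e = 9; heap: [0-0 ALLOC][1-3 ALLOC][4-8 ALLOC][9-18 ALLOC][19-52 FREE]
Op 7: e = realloc(e, 22) -> e = 9; heap: [0-0 ALLOC][1-3 ALLOC][4-8 ALLOC][9-30 ALLOC][31-52 FREE]
Op 8: free(d) -> (freed d); heap: [0-0 ALLOC][1-3 ALLOC][4-8 FREE][9-30 ALLOC][31-52 FREE]
malloc(21): first-fit scan over [0-0 ALLOC][1-3 ALLOC][4-8 FREE][9-30 ALLOC][31-52 FREE] -> 31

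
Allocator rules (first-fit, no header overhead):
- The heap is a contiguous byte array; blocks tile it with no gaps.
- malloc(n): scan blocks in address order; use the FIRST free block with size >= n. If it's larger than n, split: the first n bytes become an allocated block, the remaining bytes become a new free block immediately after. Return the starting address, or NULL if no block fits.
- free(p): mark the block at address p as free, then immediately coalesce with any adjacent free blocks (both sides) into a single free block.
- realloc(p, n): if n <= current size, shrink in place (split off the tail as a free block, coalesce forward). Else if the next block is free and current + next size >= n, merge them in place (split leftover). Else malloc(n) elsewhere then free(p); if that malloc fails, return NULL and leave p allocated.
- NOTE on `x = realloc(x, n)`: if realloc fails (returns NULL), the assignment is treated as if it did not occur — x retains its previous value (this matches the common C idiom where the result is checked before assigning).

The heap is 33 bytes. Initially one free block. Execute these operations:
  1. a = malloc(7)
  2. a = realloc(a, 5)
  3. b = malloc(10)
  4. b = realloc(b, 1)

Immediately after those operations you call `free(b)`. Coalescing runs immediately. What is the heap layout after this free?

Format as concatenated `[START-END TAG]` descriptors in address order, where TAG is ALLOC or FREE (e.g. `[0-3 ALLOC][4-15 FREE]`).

Answer: [0-4 ALLOC][5-32 FREE]

Derivation:
Op 1: a = malloc(7) -> a = 0; heap: [0-6 ALLOC][7-32 FREE]
Op 2: a = realloc(a, 5) -> a = 0; heap: [0-4 ALLOC][5-32 FREE]
Op 3: b = malloc(10) -> b = 5; heap: [0-4 ALLOC][5-14 ALLOC][15-32 FREE]
Op 4: b = realloc(b, 1) -> b = 5; heap: [0-4 ALLOC][5-5 ALLOC][6-32 FREE]
free(b): b = 5 -> block [5-5 ALLOC]; mark free, coalesce with adjacent free neighbors -> [0-4 ALLOC][5-32 FREE]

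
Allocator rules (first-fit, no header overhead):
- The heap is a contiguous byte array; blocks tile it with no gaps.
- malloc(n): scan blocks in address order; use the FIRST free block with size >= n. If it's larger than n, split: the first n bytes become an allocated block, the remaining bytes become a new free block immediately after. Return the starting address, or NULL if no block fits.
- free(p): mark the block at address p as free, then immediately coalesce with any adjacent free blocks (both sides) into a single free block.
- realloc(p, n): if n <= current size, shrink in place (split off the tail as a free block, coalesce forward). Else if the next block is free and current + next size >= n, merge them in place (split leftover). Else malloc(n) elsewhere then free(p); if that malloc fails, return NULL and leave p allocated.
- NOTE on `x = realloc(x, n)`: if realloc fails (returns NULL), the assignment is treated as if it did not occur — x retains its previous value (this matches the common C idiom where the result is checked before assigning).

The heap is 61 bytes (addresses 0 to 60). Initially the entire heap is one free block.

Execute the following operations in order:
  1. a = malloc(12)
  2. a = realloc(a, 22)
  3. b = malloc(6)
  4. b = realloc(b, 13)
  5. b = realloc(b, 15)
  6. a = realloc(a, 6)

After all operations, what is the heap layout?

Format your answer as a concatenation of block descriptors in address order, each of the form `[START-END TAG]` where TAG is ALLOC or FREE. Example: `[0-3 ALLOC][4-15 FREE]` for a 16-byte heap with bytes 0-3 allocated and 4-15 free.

Answer: [0-5 ALLOC][6-21 FREE][22-36 ALLOC][37-60 FREE]

Derivation:
Op 1: a = malloc(12) -> a = 0; heap: [0-11 ALLOC][12-60 FREE]
Op 2: a = realloc(a, 22) -> a = 0; heap: [0-21 ALLOC][22-60 FREE]
Op 3: b = malloc(6) -> b = 22; heap: [0-21 ALLOC][22-27 ALLOC][28-60 FREE]
Op 4: b = realloc(b, 13) -> b = 22; heap: [0-21 ALLOC][22-34 ALLOC][35-60 FREE]
Op 5: b = realloc(b, 15) -> b = 22; heap: [0-21 ALLOC][22-36 ALLOC][37-60 FREE]
Op 6: a = realloc(a, 6) -> a = 0; heap: [0-5 ALLOC][6-21 FREE][22-36 ALLOC][37-60 FREE]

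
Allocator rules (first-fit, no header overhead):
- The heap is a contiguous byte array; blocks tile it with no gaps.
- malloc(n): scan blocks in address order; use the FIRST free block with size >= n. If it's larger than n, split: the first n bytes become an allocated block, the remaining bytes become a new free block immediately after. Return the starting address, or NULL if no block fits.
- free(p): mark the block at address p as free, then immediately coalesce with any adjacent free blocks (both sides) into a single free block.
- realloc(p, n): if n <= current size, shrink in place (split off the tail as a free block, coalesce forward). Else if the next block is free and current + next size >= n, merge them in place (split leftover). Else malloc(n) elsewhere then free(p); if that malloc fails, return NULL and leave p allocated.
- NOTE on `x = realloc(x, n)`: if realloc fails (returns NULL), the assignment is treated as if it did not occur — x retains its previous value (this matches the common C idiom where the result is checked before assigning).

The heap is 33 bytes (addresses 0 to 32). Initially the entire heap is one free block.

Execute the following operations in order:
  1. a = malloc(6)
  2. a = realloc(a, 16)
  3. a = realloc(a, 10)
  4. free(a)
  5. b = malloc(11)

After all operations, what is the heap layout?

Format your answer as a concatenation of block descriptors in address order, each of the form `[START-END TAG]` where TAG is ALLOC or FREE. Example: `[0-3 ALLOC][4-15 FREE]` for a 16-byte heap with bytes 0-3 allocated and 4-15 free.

Op 1: a = malloc(6) -> a = 0; heap: [0-5 ALLOC][6-32 FREE]
Op 2: a = realloc(a, 16) -> a = 0; heap: [0-15 ALLOC][16-32 FREE]
Op 3: a = realloc(a, 10) -> a = 0; heap: [0-9 ALLOC][10-32 FREE]
Op 4: free(a) -> (freed a); heap: [0-32 FREE]
Op 5: b = malloc(11) -> b = 0; heap: [0-10 ALLOC][11-32 FREE]

Answer: [0-10 ALLOC][11-32 FREE]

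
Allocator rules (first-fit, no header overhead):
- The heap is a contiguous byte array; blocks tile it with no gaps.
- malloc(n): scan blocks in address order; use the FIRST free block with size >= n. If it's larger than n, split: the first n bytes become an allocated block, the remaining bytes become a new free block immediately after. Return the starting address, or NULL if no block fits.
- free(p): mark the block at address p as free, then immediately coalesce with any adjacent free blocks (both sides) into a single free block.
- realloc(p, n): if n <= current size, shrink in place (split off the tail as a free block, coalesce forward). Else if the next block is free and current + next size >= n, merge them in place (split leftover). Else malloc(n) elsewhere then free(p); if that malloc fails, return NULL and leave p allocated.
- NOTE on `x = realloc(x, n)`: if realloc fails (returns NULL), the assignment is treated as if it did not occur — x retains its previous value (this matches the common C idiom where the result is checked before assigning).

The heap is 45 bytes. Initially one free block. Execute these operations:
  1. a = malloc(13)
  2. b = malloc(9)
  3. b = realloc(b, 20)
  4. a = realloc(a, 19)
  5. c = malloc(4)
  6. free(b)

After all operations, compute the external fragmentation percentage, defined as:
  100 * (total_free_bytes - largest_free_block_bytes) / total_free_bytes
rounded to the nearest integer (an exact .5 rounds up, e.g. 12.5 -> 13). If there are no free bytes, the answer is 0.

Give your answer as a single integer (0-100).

Op 1: a = malloc(13) -> a = 0; heap: [0-12 ALLOC][13-44 FREE]
Op 2: b = malloc(9) -> b = 13; heap: [0-12 ALLOC][13-21 ALLOC][22-44 FREE]
Op 3: b = realloc(b, 20) -> b = 13; heap: [0-12 ALLOC][13-32 ALLOC][33-44 FREE]
Op 4: a = realloc(a, 19) -> NULL (a unchanged); heap: [0-12 ALLOC][13-32 ALLOC][33-44 FREE]
Op 5: c = malloc(4) -> c = 33; heap: [0-12 ALLOC][13-32 ALLOC][33-36 ALLOC][37-44 FREE]
Op 6: free(b) -> (freed b); heap: [0-12 ALLOC][13-32 FREE][33-36 ALLOC][37-44 FREE]
Free blocks: [20 8] total_free=28 largest=20 -> 100*(28-20)/28 = 800/28 ≈ 28.571 -> rounds to 29

Answer: 29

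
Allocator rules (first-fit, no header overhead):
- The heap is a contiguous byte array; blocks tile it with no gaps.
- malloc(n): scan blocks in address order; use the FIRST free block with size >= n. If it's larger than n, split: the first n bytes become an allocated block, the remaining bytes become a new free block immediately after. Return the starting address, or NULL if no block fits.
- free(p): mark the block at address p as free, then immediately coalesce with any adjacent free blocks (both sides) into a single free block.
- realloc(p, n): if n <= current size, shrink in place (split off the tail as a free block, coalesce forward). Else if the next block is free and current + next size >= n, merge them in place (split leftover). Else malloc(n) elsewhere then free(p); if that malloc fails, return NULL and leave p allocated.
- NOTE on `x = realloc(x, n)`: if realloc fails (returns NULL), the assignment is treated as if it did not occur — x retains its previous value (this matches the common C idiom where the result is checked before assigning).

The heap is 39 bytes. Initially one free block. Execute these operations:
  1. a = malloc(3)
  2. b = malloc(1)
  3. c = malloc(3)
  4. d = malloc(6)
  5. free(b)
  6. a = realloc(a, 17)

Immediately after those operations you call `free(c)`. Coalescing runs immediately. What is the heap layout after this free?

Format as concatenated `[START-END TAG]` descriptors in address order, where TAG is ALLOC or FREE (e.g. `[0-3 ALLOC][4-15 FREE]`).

Op 1: a = malloc(3) -> a = 0; heap: [0-2 ALLOC][3-38 FREE]
Op 2: b = malloc(1) -> b = 3; heap: [0-2 ALLOC][3-3 ALLOC][4-38 FREE]
Op 3: c = malloc(3) -> c = 4; heap: [0-2 ALLOC][3-3 ALLOC][4-6 ALLOC][7-38 FREE]
Op 4: d = malloc(6) -> d = 7; heap: [0-2 ALLOC][3-3 ALLOC][4-6 ALLOC][7-12 ALLOC][13-38 FREE]
Op 5: free(b) -> (freed b); heap: [0-2 ALLOC][3-3 FREE][4-6 ALLOC][7-12 ALLOC][13-38 FREE]
Op 6: a = realloc(a, 17) -> a = 13; heap: [0-3 FREE][4-6 ALLOC][7-12 ALLOC][13-29 ALLOC][30-38 FREE]
free(c): c = 4 -> block [4-6 ALLOC]; mark free, coalesce with adjacent free neighbors -> [0-6 FREE][7-12 ALLOC][13-29 ALLOC][30-38 FREE]

Answer: [0-6 FREE][7-12 ALLOC][13-29 ALLOC][30-38 FREE]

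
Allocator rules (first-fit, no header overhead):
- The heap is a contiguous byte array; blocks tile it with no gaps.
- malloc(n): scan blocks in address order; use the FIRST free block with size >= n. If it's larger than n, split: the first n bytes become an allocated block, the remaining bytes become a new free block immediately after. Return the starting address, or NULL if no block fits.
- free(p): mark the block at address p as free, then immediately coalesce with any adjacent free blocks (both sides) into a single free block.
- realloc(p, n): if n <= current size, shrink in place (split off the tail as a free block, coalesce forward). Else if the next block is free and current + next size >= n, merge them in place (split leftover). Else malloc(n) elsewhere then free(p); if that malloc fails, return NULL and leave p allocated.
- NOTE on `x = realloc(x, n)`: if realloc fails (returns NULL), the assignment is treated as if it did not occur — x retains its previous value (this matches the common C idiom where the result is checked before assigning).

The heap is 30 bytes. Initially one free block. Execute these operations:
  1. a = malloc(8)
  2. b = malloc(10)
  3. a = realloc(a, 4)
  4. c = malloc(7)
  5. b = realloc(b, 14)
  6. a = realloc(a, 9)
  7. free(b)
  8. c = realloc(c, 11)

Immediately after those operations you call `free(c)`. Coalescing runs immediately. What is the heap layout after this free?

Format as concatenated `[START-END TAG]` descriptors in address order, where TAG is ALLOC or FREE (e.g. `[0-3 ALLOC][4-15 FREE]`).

Answer: [0-3 ALLOC][4-29 FREE]

Derivation:
Op 1: a = malloc(8) -> a = 0; heap: [0-7 ALLOC][8-29 FREE]
Op 2: b = malloc(10) -> b = 8; heap: [0-7 ALLOC][8-17 ALLOC][18-29 FREE]
Op 3: a = realloc(a, 4) -> a = 0; heap: [0-3 ALLOC][4-7 FREE][8-17 ALLOC][18-29 FREE]
Op 4: c = malloc(7) -> c = 18; heap: [0-3 ALLOC][4-7 FREE][8-17 ALLOC][18-24 ALLOC][25-29 FREE]
Op 5: b = realloc(b, 14) -> NULL (b unchanged); heap: [0-3 ALLOC][4-7 FREE][8-17 ALLOC][18-24 ALLOC][25-29 FREE]
Op 6: a = realloc(a, 9) -> NULL (a unchanged); heap: [0-3 ALLOC][4-7 FREE][8-17 ALLOC][18-24 ALLOC][25-29 FREE]
Op 7: free(b) -> (freed b); heap: [0-3 ALLOC][4-17 FREE][18-24 ALLOC][25-29 FREE]
Op 8: c = realloc(c, 11) -> c = 18; heap: [0-3 ALLOC][4-17 FREE][18-28 ALLOC][29-29 FREE]
free(c): c = 18 -> block [18-28 ALLOC]; mark free, coalesce with adjacent free neighbors -> [0-3 ALLOC][4-29 FREE]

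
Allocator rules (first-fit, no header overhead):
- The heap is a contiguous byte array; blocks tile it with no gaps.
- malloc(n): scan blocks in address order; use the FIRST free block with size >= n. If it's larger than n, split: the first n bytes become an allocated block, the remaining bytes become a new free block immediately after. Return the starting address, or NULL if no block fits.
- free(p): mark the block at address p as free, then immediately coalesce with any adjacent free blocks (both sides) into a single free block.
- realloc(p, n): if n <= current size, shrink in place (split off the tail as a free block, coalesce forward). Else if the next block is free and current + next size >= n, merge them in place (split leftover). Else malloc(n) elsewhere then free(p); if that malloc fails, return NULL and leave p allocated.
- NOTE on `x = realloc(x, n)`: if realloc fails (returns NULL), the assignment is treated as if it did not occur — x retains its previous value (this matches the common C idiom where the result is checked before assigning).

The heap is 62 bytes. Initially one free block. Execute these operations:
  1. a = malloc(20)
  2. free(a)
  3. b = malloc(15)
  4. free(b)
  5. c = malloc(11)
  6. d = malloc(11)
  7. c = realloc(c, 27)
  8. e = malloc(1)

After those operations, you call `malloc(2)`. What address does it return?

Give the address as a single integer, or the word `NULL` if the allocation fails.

Op 1: a = malloc(20) -> a = 0; heap: [0-19 ALLOC][20-61 FREE]
Op 2: free(a) -> (freed a); heap: [0-61 FREE]
Op 3: b = malloc(15) -> b = 0; heap: [0-14 ALLOC][15-61 FREE]
Op 4: free(b) -> (freed b); heap: [0-61 FREE]
Op 5: c = malloc(11) -> c = 0; heap: [0-10 ALLOC][11-61 FREE]
Op 6: d = malloc(11) -> d = 11; heap: [0-10 ALLOC][11-21 ALLOC][22-61 FREE]
Op 7: c = realloc(c, 27) -> c = 22; heap: [0-10 FREE][11-21 ALLOC][22-48 ALLOC][49-61 FREE]
Op 8: e = malloc(1) -> e = 0; heap: [0-0 ALLOC][1-10 FREE][11-21 ALLOC][22-48 ALLOC][49-61 FREE]
malloc(2): first-fit scan over [0-0 ALLOC][1-10 FREE][11-21 ALLOC][22-48 ALLOC][49-61 FREE] -> 1

Answer: 1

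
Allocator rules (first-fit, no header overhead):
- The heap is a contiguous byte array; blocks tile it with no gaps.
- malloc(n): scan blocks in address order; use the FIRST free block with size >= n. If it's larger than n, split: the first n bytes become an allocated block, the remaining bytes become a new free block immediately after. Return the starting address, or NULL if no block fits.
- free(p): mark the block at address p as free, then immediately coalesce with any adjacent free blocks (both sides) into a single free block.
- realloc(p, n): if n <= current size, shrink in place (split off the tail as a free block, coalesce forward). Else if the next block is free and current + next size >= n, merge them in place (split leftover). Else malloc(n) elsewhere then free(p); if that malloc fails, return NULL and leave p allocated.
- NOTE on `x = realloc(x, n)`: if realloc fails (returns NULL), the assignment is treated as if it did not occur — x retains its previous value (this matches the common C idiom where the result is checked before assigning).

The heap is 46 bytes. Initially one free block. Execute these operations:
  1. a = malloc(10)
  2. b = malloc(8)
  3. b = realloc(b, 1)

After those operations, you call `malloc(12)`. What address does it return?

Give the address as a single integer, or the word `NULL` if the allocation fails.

Answer: 11

Derivation:
Op 1: a = malloc(10) -> a = 0; heap: [0-9 ALLOC][10-45 FREE]
Op 2: b = malloc(8) -> b = 10; heap: [0-9 ALLOC][10-17 ALLOC][18-45 FREE]
Op 3: b = realloc(b, 1) -> b = 10; heap: [0-9 ALLOC][10-10 ALLOC][11-45 FREE]
malloc(12): first-fit scan over [0-9 ALLOC][10-10 ALLOC][11-45 FREE] -> 11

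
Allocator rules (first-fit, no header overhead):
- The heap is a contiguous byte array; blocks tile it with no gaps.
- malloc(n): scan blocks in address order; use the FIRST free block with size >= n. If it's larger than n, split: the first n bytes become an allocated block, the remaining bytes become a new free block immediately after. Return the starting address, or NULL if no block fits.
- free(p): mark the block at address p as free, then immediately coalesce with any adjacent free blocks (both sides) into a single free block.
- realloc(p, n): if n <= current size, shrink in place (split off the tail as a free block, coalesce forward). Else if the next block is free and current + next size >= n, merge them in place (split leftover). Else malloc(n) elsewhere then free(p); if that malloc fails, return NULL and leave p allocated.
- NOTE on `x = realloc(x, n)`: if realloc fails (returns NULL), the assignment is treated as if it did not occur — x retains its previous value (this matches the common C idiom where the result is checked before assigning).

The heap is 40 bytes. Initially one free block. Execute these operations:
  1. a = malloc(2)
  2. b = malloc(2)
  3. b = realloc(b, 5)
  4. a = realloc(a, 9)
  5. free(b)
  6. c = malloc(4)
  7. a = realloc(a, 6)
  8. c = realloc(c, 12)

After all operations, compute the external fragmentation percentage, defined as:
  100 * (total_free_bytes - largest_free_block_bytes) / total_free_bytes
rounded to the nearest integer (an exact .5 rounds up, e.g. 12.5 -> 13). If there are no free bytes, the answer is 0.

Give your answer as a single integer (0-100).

Op 1: a = malloc(2) -> a = 0; heap: [0-1 ALLOC][2-39 FREE]
Op 2: b = malloc(2) -> b = 2; heap: [0-1 ALLOC][2-3 ALLOC][4-39 FREE]
Op 3: b = realloc(b, 5) -> b = 2; heap: [0-1 ALLOC][2-6 ALLOC][7-39 FREE]
Op 4: a = realloc(a, 9) -> a = 7; heap: [0-1 FREE][2-6 ALLOC][7-15 ALLOC][16-39 FREE]
Op 5: free(b) -> (freed b); heap: [0-6 FREE][7-15 ALLOC][16-39 FREE]
Op 6: c = malloc(4) -> c = 0; heap: [0-3 ALLOC][4-6 FREE][7-15 ALLOC][16-39 FREE]
Op 7: a = realloc(a, 6) -> a = 7; heap: [0-3 ALLOC][4-6 FREE][7-12 ALLOC][13-39 FREE]
Op 8: c = realloc(c, 12) -> c = 13; heap: [0-6 FREE][7-12 ALLOC][13-24 ALLOC][25-39 FREE]
Free blocks: [7 15] total_free=22 largest=15 -> 100*(22-15)/22 = 700/22 ≈ 31.818 -> rounds to 32

Answer: 32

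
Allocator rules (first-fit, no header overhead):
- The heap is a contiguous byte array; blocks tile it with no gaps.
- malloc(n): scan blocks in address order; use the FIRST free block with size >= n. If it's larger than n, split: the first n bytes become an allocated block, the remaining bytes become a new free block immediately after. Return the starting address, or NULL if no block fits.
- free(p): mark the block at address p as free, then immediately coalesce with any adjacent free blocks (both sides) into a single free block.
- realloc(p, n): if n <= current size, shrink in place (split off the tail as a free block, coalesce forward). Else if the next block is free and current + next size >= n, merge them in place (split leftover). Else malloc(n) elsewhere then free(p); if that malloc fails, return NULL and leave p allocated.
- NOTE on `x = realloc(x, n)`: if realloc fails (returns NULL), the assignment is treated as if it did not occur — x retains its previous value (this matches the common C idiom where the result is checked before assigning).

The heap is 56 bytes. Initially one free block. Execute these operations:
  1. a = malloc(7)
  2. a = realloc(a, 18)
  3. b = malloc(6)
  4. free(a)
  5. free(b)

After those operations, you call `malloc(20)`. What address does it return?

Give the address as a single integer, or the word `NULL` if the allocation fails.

Answer: 0

Derivation:
Op 1: a = malloc(7) -> a = 0; heap: [0-6 ALLOC][7-55 FREE]
Op 2: a = realloc(a, 18) -> a = 0; heap: [0-17 ALLOC][18-55 FREE]
Op 3: b = malloc(6) -> b = 18; heap: [0-17 ALLOC][18-23 ALLOC][24-55 FREE]
Op 4: free(a) -> (freed a); heap: [0-17 FREE][18-23 ALLOC][24-55 FREE]
Op 5: free(b) -> (freed b); heap: [0-55 FREE]
malloc(20): first-fit scan over [0-55 FREE] -> 0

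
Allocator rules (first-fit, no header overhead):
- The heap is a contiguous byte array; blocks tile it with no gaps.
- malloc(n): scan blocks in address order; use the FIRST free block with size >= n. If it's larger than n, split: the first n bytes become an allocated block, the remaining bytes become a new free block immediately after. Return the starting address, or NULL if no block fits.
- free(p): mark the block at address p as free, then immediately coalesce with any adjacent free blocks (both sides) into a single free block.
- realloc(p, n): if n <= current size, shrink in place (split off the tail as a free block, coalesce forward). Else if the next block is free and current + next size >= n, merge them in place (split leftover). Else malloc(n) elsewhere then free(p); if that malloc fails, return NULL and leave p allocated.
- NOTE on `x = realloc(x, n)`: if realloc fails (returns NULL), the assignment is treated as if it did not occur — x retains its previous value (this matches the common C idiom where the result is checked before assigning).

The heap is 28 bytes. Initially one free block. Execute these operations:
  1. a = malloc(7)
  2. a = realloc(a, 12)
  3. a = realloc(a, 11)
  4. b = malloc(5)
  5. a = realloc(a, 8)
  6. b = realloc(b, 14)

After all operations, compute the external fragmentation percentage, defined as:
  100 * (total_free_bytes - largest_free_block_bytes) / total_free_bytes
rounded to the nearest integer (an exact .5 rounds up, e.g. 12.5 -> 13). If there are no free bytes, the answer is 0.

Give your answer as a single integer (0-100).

Answer: 50

Derivation:
Op 1: a = malloc(7) -> a = 0; heap: [0-6 ALLOC][7-27 FREE]
Op 2: a = realloc(a, 12) -> a = 0; heap: [0-11 ALLOC][12-27 FREE]
Op 3: a = realloc(a, 11) -> a = 0; heap: [0-10 ALLOC][11-27 FREE]
Op 4: b = malloc(5) -> b = 11; heap: [0-10 ALLOC][11-15 ALLOC][16-27 FREE]
Op 5: a = realloc(a, 8) -> a = 0; heap: [0-7 ALLOC][8-10 FREE][11-15 ALLOC][16-27 FREE]
Op 6: b = realloc(b, 14) -> b = 11; heap: [0-7 ALLOC][8-10 FREE][11-24 ALLOC][25-27 FREE]
Free blocks: [3 3] total_free=6 largest=3 -> 100*(6-3)/6 = 300/6 = 50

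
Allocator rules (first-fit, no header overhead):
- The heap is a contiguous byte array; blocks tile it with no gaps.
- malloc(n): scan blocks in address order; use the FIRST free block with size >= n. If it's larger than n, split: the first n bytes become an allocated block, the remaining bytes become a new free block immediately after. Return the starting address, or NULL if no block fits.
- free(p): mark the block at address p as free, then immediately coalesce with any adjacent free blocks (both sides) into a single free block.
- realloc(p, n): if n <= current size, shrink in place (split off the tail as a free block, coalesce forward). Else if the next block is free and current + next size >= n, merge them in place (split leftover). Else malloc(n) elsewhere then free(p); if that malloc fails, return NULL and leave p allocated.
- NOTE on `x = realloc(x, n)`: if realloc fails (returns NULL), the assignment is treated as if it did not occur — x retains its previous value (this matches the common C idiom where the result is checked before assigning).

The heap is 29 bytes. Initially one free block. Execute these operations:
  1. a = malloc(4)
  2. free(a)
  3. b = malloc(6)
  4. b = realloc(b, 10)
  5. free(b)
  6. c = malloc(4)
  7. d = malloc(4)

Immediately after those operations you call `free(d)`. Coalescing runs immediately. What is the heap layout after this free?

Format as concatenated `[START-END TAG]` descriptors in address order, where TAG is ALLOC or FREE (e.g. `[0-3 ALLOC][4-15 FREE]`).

Answer: [0-3 ALLOC][4-28 FREE]

Derivation:
Op 1: a = malloc(4) -> a = 0; heap: [0-3 ALLOC][4-28 FREE]
Op 2: free(a) -> (freed a); heap: [0-28 FREE]
Op 3: b = malloc(6) -> b = 0; heap: [0-5 ALLOC][6-28 FREE]
Op 4: b = realloc(b, 10) -> b = 0; heap: [0-9 ALLOC][10-28 FREE]
Op 5: free(b) -> (freed b); heap: [0-28 FREE]
Op 6: c = malloc(4) -> c = 0; heap: [0-3 ALLOC][4-28 FREE]
Op 7: d = malloc(4) -> d = 4; heap: [0-3 ALLOC][4-7 ALLOC][8-28 FREE]
free(d): d = 4 -> block [4-7 ALLOC]; mark free, coalesce with adjacent free neighbors -> [0-3 ALLOC][4-28 FREE]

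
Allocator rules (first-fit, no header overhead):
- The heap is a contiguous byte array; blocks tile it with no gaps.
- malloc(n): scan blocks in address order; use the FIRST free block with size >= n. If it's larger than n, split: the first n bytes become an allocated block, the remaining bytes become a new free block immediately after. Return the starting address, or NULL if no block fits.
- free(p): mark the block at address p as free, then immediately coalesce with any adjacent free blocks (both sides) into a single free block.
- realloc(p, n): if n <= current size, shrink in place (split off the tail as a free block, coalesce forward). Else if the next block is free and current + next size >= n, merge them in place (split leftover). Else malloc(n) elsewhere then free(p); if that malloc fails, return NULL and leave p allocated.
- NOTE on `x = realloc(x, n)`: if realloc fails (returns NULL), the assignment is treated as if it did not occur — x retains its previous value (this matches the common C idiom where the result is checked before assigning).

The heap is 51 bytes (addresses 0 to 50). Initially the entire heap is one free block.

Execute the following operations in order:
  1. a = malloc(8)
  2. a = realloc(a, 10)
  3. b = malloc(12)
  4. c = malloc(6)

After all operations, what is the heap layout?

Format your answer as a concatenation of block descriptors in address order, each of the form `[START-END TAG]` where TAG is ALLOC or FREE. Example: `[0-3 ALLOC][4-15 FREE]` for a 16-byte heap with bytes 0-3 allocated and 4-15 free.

Answer: [0-9 ALLOC][10-21 ALLOC][22-27 ALLOC][28-50 FREE]

Derivation:
Op 1: a = malloc(8) -> a = 0; heap: [0-7 ALLOC][8-50 FREE]
Op 2: a = realloc(a, 10) -> a = 0; heap: [0-9 ALLOC][10-50 FREE]
Op 3: b = malloc(12) -> b = 10; heap: [0-9 ALLOC][10-21 ALLOC][22-50 FREE]
Op 4: c = malloc(6) -> c = 22; heap: [0-9 ALLOC][10-21 ALLOC][22-27 ALLOC][28-50 FREE]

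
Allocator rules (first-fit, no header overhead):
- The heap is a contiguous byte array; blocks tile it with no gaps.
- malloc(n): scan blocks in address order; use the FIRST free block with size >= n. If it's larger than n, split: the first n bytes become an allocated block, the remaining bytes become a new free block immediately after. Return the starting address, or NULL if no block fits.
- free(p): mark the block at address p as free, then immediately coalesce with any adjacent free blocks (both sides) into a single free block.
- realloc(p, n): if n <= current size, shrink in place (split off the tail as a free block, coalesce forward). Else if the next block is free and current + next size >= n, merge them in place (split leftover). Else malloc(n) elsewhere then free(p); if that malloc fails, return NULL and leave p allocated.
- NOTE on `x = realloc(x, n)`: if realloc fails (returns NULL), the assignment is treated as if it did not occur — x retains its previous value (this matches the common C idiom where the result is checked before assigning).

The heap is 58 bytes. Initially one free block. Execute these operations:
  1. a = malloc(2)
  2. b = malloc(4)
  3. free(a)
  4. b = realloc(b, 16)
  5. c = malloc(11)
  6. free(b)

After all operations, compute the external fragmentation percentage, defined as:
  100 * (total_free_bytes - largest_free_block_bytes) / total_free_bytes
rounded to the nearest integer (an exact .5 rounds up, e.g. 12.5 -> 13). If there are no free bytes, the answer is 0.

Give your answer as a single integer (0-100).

Op 1: a = malloc(2) -> a = 0; heap: [0-1 ALLOC][2-57 FREE]
Op 2: b = malloc(4) -> b = 2; heap: [0-1 ALLOC][2-5 ALLOC][6-57 FREE]
Op 3: free(a) -> (freed a); heap: [0-1 FREE][2-5 ALLOC][6-57 FREE]
Op 4: b = realloc(b, 16) -> b = 2; heap: [0-1 FREE][2-17 ALLOC][18-57 FREE]
Op 5: c = malloc(11) -> c = 18; heap: [0-1 FREE][2-17 ALLOC][18-28 ALLOC][29-57 FREE]
Op 6: free(b) -> (freed b); heap: [0-17 FREE][18-28 ALLOC][29-57 FREE]
Free blocks: [18 29] total_free=47 largest=29 -> 100*(47-29)/47 = 1800/47 ≈ 38.298 -> rounds to 38

Answer: 38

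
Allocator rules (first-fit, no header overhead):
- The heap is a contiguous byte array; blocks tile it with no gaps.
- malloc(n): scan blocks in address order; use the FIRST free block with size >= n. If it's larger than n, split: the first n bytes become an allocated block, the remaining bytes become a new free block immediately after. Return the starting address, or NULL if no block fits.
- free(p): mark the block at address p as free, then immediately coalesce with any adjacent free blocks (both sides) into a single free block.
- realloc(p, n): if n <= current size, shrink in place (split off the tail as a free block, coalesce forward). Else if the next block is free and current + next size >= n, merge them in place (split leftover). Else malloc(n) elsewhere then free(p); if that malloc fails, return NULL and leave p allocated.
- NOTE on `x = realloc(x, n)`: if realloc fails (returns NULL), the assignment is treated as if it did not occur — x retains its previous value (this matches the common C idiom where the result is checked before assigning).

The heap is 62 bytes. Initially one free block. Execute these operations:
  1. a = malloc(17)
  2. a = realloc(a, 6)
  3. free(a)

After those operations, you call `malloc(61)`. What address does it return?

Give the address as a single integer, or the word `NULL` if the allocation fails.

Answer: 0

Derivation:
Op 1: a = malloc(17) -> a = 0; heap: [0-16 ALLOC][17-61 FREE]
Op 2: a = realloc(a, 6) -> a = 0; heap: [0-5 ALLOC][6-61 FREE]
Op 3: free(a) -> (freed a); heap: [0-61 FREE]
malloc(61): first-fit scan over [0-61 FREE] -> 0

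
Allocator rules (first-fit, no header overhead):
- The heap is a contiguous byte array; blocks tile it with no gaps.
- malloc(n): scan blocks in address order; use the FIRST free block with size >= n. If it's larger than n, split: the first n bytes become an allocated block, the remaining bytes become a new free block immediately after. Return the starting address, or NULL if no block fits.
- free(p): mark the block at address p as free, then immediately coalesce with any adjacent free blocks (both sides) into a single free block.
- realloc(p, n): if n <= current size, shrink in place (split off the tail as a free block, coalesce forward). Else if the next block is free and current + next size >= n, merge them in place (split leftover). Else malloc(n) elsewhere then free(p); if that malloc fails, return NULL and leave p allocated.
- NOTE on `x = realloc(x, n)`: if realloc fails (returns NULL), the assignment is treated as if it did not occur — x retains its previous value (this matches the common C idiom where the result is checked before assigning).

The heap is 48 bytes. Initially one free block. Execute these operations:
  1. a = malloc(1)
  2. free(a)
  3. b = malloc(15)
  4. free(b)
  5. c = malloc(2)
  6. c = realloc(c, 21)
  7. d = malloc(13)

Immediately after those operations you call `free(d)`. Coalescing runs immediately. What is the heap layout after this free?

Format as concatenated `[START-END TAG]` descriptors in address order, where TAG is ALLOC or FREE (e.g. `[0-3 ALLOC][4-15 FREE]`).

Op 1: a = malloc(1) -> a = 0; heap: [0-0 ALLOC][1-47 FREE]
Op 2: free(a) -> (freed a); heap: [0-47 FREE]
Op 3: b = malloc(15) -> b = 0; heap: [0-14 ALLOC][15-47 FREE]
Op 4: free(b) -> (freed b); heap: [0-47 FREE]
Op 5: c = malloc(2) -> c = 0; heap: [0-1 ALLOC][2-47 FREE]
Op 6: c = realloc(c, 21) -> c = 0; heap: [0-20 ALLOC][21-47 FREE]
Op 7: d = malloc(13) -> d = 21; heap: [0-20 ALLOC][21-33 ALLOC][34-47 FREE]
free(d): d = 21 -> block [21-33 ALLOC]; mark free, coalesce with adjacent free neighbors -> [0-20 ALLOC][21-47 FREE]

Answer: [0-20 ALLOC][21-47 FREE]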